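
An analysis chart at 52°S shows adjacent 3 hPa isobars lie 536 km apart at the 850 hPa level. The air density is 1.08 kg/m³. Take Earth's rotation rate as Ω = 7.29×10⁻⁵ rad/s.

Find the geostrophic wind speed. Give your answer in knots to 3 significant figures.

Coriolis parameter at 52°S:
f = 2Ω sin φ = 2 × 7.29×10⁻⁵ × sin 52° = 1.15×10⁻⁴ s⁻¹
Pressure gradient: |∂P/∂n| = 300 Pa / 536000 m = 5.60×10⁻⁴ Pa/m
Geostrophic balance (pressure-gradient force = Coriolis force):
V_g = (1/(fρ)) |∂P/∂n| = 5.60×10⁻⁴ / (1.15×10⁻⁴ × 1.08) = 4.51 m/s
Converting: 4.51 m/s × 1.944 = 8.77 knots

8.77 knots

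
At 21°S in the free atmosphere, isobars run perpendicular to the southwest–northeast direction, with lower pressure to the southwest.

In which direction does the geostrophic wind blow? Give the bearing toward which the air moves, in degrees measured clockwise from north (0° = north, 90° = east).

The pressure-gradient force points toward the southwest (bearing 225°).
Geostrophic balance: in the Southern Hemisphere the Coriolis force deflects motion to the left, so the geostrophic wind blows 90° to the left of the pressure-gradient force (low pressure on the right).
Rotating 225° by 90° counterclockwise gives 135° — the wind blows toward the southeast.

135°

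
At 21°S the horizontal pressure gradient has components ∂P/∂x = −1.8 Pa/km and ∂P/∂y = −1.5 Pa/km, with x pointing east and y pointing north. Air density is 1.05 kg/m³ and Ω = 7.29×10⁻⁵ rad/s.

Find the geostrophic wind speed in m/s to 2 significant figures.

43 m/s

Coriolis parameter at 21°S:
f = 2Ω sin φ = 2 × 7.29×10⁻⁵ × sin 21° = 5.23×10⁻⁵ s⁻¹
In the Southern Hemisphere f is negative: f = −5.23×10⁻⁵ s⁻¹.
Component geostrophic relations (x east, y north):
u_g = −(1/(fρ)) ∂P/∂y,  v_g = (1/(fρ)) ∂P/∂x
u_g = −(−1.5×10⁻³)/(−5.23×10⁻⁵ × 1.05) = −27.3 m/s;  v_g = (−1.8×10⁻³)/(−5.23×10⁻⁵ × 1.05) = 32.8 m/s
|V_g| = √(u_g² + v_g²) = 42.7 m/s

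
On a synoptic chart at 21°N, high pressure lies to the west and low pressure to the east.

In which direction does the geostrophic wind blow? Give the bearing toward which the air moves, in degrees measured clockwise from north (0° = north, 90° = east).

180°

The pressure-gradient force points toward the east (bearing 090°).
Geostrophic balance: in the Northern Hemisphere the Coriolis force deflects motion to the right, so the geostrophic wind blows 90° to the right of the pressure-gradient force (low pressure on the left).
Rotating 090° by 90° clockwise gives 180° — the wind blows toward the south.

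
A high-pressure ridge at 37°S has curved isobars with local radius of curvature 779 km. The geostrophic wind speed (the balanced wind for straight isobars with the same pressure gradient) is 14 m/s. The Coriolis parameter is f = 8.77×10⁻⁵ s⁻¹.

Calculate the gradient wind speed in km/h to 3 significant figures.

Around a high, pressure-gradient force acts outward with centrifugal, so Coriolis balances both:
fV = (1/ρ)|∂P/∂n| + V²/R  →  V² − fR·V + fR·V_g = 0
With fR = 8.77×10⁻⁵ × 779×10³ m = 68.3 m/s:
V = [fR − √((fR)² − 4 fR V_g)]/2 = [68.3 − √(68.3² − 4×68.3×14)]/2 = 19.7 m/s
Supergeostrophic (V > V_g = 14 m/s), as expected around a high.
Converting: 19.7 m/s × 3.6 = 70.8 km/h

70.8 km/h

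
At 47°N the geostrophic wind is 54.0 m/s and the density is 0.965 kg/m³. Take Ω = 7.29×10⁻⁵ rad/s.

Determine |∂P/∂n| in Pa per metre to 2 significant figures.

5.6×10⁻³ Pa/m

Coriolis parameter at 47°N:
f = 2Ω sin φ = 2 × 7.29×10⁻⁵ × sin 47° = 1.07×10⁻⁴ s⁻¹
Geostrophic balance rearranged: |∂P/∂n| = f ρ V_g
|∂P/∂n| = 1.07×10⁻⁴ × 0.965 × 54.0 = 5.56×10⁻³ Pa/m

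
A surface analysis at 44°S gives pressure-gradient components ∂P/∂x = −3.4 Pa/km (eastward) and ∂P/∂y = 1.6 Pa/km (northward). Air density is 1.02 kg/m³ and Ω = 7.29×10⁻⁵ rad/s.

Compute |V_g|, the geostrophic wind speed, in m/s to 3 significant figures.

36.4 m/s

Coriolis parameter at 44°S:
f = 2Ω sin φ = 2 × 7.29×10⁻⁵ × sin 44° = 1.01×10⁻⁴ s⁻¹
In the Southern Hemisphere f is negative: f = −1.01×10⁻⁴ s⁻¹.
Component geostrophic relations (x east, y north):
u_g = −(1/(fρ)) ∂P/∂y,  v_g = (1/(fρ)) ∂P/∂x
u_g = −(1.6×10⁻³)/(−1.01×10⁻⁴ × 1.02) = 15.5 m/s;  v_g = (−3.4×10⁻³)/(−1.01×10⁻⁴ × 1.02) = 32.9 m/s
|V_g| = √(u_g² + v_g²) = 36.4 m/s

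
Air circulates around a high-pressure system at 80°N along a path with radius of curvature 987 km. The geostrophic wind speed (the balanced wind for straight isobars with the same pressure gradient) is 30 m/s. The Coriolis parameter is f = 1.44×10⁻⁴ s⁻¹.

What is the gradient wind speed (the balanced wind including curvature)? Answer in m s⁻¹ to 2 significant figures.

Around a high, pressure-gradient force acts outward with centrifugal, so Coriolis balances both:
fV = (1/ρ)|∂P/∂n| + V²/R  →  V² − fR·V + fR·V_g = 0
With fR = 1.44×10⁻⁴ × 987×10³ m = 142 m/s:
V = [fR − √((fR)² − 4 fR V_g)]/2 = [142 − √(142² − 4×142×30)]/2 = 43 m/s
Supergeostrophic (V > V_g = 30 m/s), as expected around a high.

43 m s⁻¹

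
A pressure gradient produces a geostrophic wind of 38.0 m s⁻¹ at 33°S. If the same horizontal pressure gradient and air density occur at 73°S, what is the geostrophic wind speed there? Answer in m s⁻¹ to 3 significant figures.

With the same pressure gradient and density, V_g ∝ 1/f ∝ 1/sin φ.
V₂ = V₁ · sin φ₁ / sin φ₂ = 38.0 × sin 33° / sin 73°
V₂ = 38.0 × 0.5446/0.9563 = 21.6 m s⁻¹

21.6 m s⁻¹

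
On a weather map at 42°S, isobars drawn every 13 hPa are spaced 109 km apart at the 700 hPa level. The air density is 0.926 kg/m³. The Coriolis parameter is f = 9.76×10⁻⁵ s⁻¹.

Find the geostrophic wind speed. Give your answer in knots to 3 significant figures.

257 knots

Pressure gradient: |∂P/∂n| = 1300 Pa / 109000 m = 1.19×10⁻² Pa/m
Geostrophic balance (pressure-gradient force = Coriolis force):
V_g = (1/(fρ)) |∂P/∂n| = 1.19×10⁻² / (9.76×10⁻⁵ × 0.926) = 132 m/s
Converting: 132 m/s × 1.944 = 257 knots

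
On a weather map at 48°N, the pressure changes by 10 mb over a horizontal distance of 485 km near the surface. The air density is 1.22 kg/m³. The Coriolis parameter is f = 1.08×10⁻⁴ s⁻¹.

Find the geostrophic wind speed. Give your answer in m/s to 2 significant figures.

Pressure gradient: |∂P/∂n| = 1000 Pa / 485000 m = 2.06×10⁻³ Pa/m
Geostrophic balance (pressure-gradient force = Coriolis force):
V_g = (1/(fρ)) |∂P/∂n| = 2.06×10⁻³ / (1.08×10⁻⁴ × 1.22) = 15.6 m/s

16 m/s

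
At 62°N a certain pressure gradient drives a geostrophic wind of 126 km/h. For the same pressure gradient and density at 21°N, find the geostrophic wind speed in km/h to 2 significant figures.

310 km/h

With the same pressure gradient and density, V_g ∝ 1/f ∝ 1/sin φ.
V₂ = V₁ · sin φ₁ / sin φ₂ = 126 × sin 62° / sin 21°
V₂ = 126 × 0.8829/0.3584 = 310 km/h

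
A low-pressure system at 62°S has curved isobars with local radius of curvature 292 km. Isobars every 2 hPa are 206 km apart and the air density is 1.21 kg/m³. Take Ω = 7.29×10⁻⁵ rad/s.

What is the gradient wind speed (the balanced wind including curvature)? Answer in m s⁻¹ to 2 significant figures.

5.4 m s⁻¹

Coriolis parameter at 62°S:
f = 2Ω sin φ = 2 × 7.29×10⁻⁵ × sin 62° = 1.29×10⁻⁴ s⁻¹
Pressure gradient: |∂P/∂n| = 200 Pa / 206000 m = 9.71×10⁻⁴ Pa/m
Geostrophic speed: V_g = |∂P/∂n|/(fρ) = 9.71×10⁻⁴/(1.29×10⁻⁴ × 1.21) = 6.23 m/s
Around a low, centrifugal force acts outward with Coriolis, so pressure-gradient force balances both:
(1/ρ)|∂P/∂n| = fV + V²/R  →  V² + fR·V − fR·V_g = 0
With fR = 1.29×10⁻⁴ × 292×10³ m = 37.6 m/s:
V = [−fR + √((fR)² + 4 fR V_g)]/2 = [−37.6 + √(37.6² + 4×37.6×6.23)]/2 = 5.44 m/s
Subgeostrophic (V < V_g = 6.23 m/s), as expected around a low.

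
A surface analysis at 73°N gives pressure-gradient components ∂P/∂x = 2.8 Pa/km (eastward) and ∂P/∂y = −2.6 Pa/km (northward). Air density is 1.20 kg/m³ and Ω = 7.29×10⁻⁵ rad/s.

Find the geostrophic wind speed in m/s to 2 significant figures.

Coriolis parameter at 73°N:
f = 2Ω sin φ = 2 × 7.29×10⁻⁵ × sin 73° = 1.39×10⁻⁴ s⁻¹
Component geostrophic relations (x east, y north):
u_g = −(1/(fρ)) ∂P/∂y,  v_g = (1/(fρ)) ∂P/∂x
u_g = −(−2.6×10⁻³)/(1.39×10⁻⁴ × 1.20) = 15.5 m/s;  v_g = (2.8×10⁻³)/(1.39×10⁻⁴ × 1.20) = 16.7 m/s
|V_g| = √(u_g² + v_g²) = 22.8 m/s

23 m/s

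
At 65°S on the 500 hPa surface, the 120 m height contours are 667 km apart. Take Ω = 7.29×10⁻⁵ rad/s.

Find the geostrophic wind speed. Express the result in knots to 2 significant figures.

26 knots

Coriolis parameter at 65°S:
f = 2Ω sin φ = 2 × 7.29×10⁻⁵ × sin 65° = 1.32×10⁻⁴ s⁻¹
Height gradient: |∂Z/∂n| = 120 m / 667000 m = 1.80×10⁻⁴
On a pressure surface, geostrophic balance gives V_g = (g/f)|∂Z/∂n|:
V_g = 9.81 × 1.80×10⁻⁴ / 1.32×10⁻⁴ = 13.4 m/s
Converting: 13.4 m/s × 1.944 = 26 knots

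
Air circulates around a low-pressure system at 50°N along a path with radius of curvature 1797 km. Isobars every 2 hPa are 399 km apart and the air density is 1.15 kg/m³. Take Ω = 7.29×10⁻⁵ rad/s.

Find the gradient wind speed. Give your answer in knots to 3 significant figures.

Coriolis parameter at 50°N:
f = 2Ω sin φ = 2 × 7.29×10⁻⁵ × sin 50° = 1.12×10⁻⁴ s⁻¹
Pressure gradient: |∂P/∂n| = 200 Pa / 399000 m = 5.01×10⁻⁴ Pa/m
Geostrophic speed: V_g = |∂P/∂n|/(fρ) = 5.01×10⁻⁴/(1.12×10⁻⁴ × 1.15) = 3.90 m/s
Around a low, centrifugal force acts outward with Coriolis, so pressure-gradient force balances both:
(1/ρ)|∂P/∂n| = fV + V²/R  →  V² + fR·V − fR·V_g = 0
With fR = 1.12×10⁻⁴ × 1797×10³ m = 201 m/s:
V = [−fR + √((fR)² + 4 fR V_g)]/2 = [−201 + √(201² + 4×201×3.9)]/2 = 3.83 m/s
Subgeostrophic (V < V_g = 3.9 m/s), as expected around a low.
Converting: 3.83 m/s × 1.944 = 7.44 knots

7.44 knots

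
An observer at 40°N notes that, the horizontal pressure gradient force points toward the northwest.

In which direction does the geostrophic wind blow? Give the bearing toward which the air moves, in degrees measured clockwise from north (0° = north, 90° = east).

045°

The pressure-gradient force points toward the northwest (bearing 315°).
Geostrophic balance: in the Northern Hemisphere the Coriolis force deflects motion to the right, so the geostrophic wind blows 90° to the right of the pressure-gradient force (low pressure on the left).
Rotating 315° by 90° clockwise gives 045° — the wind blows toward the northeast.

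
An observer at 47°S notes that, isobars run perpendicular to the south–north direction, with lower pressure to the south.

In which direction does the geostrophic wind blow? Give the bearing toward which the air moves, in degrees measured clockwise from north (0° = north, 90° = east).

The pressure-gradient force points toward the south (bearing 180°).
Geostrophic balance: in the Southern Hemisphere the Coriolis force deflects motion to the left, so the geostrophic wind blows 90° to the left of the pressure-gradient force (low pressure on the right).
Rotating 180° by 90° counterclockwise gives 090° — the wind blows toward the east.

090°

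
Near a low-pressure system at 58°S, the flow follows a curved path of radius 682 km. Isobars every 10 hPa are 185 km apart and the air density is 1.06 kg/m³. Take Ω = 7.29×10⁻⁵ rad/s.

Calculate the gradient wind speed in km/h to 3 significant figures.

109 km/h

Coriolis parameter at 58°S:
f = 2Ω sin φ = 2 × 7.29×10⁻⁵ × sin 58° = 1.24×10⁻⁴ s⁻¹
Pressure gradient: |∂P/∂n| = 1000 Pa / 185000 m = 5.41×10⁻³ Pa/m
Geostrophic speed: V_g = |∂P/∂n|/(fρ) = 5.41×10⁻³/(1.24×10⁻⁴ × 1.06) = 41.2 m/s
Around a low, centrifugal force acts outward with Coriolis, so pressure-gradient force balances both:
(1/ρ)|∂P/∂n| = fV + V²/R  →  V² + fR·V − fR·V_g = 0
With fR = 1.24×10⁻⁴ × 682×10³ m = 84.3 m/s:
V = [−fR + √((fR)² + 4 fR V_g)]/2 = [−84.3 + √(84.3² + 4×84.3×41.2)]/2 = 30.3 m/s
Subgeostrophic (V < V_g = 41.2 m/s), as expected around a low.
Converting: 30.3 m/s × 3.6 = 109 km/h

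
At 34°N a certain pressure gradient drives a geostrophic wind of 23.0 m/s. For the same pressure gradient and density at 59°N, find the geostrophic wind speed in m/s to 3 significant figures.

With the same pressure gradient and density, V_g ∝ 1/f ∝ 1/sin φ.
V₂ = V₁ · sin φ₁ / sin φ₂ = 23.0 × sin 34° / sin 59°
V₂ = 23.0 × 0.5592/0.8572 = 15.0 m/s

15.0 m/s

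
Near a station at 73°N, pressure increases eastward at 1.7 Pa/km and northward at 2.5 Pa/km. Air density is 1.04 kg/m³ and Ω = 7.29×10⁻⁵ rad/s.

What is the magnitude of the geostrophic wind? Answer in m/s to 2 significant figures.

21 m/s

Coriolis parameter at 73°N:
f = 2Ω sin φ = 2 × 7.29×10⁻⁵ × sin 73° = 1.39×10⁻⁴ s⁻¹
Component geostrophic relations (x east, y north):
u_g = −(1/(fρ)) ∂P/∂y,  v_g = (1/(fρ)) ∂P/∂x
u_g = −(2.5×10⁻³)/(1.39×10⁻⁴ × 1.04) = −17.2 m/s;  v_g = (1.7×10⁻³)/(1.39×10⁻⁴ × 1.04) = 11.7 m/s
|V_g| = √(u_g² + v_g²) = 20.8 m/s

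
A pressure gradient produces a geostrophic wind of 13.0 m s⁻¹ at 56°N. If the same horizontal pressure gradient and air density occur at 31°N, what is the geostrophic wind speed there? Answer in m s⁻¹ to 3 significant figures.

With the same pressure gradient and density, V_g ∝ 1/f ∝ 1/sin φ.
V₂ = V₁ · sin φ₁ / sin φ₂ = 13.0 × sin 56° / sin 31°
V₂ = 13.0 × 0.8290/0.5150 = 20.9 m s⁻¹

20.9 m s⁻¹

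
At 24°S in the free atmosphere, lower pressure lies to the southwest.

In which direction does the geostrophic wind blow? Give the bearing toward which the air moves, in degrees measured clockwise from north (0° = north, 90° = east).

The pressure-gradient force points toward the southwest (bearing 225°).
Geostrophic balance: in the Southern Hemisphere the Coriolis force deflects motion to the left, so the geostrophic wind blows 90° to the left of the pressure-gradient force (low pressure on the right).
Rotating 225° by 90° counterclockwise gives 135° — the wind blows toward the southeast.

135°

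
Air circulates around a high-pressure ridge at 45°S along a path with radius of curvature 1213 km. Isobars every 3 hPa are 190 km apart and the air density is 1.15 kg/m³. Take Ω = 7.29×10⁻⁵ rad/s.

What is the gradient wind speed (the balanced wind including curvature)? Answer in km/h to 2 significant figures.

Coriolis parameter at 45°S:
f = 2Ω sin φ = 2 × 7.29×10⁻⁵ × sin 45° = 1.03×10⁻⁴ s⁻¹
Pressure gradient: |∂P/∂n| = 300 Pa / 190000 m = 1.58×10⁻³ Pa/m
Geostrophic speed: V_g = |∂P/∂n|/(fρ) = 1.58×10⁻³/(1.03×10⁻⁴ × 1.15) = 13.3 m/s
Around a high, pressure-gradient force acts outward with centrifugal, so Coriolis balances both:
fV = (1/ρ)|∂P/∂n| + V²/R  →  V² − fR·V + fR·V_g = 0
With fR = 1.03×10⁻⁴ × 1213×10³ m = 125 m/s:
V = [fR − √((fR)² − 4 fR V_g)]/2 = [125 − √(125² − 4×125×13.3)]/2 = 15.2 m/s
Supergeostrophic (V > V_g = 13.3 m/s), as expected around a high.
Converting: 15.2 m/s × 3.6 = 55 km/h

55 km/h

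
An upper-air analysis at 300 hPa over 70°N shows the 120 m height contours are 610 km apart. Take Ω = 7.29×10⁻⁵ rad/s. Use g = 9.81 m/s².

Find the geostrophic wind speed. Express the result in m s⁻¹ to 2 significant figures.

14 m s⁻¹

Coriolis parameter at 70°N:
f = 2Ω sin φ = 2 × 7.29×10⁻⁵ × sin 70° = 1.37×10⁻⁴ s⁻¹
Height gradient: |∂Z/∂n| = 120 m / 610000 m = 1.97×10⁻⁴
On a pressure surface, geostrophic balance gives V_g = (g/f)|∂Z/∂n|:
V_g = 9.81 × 1.97×10⁻⁴ / 1.37×10⁻⁴ = 14.1 m/s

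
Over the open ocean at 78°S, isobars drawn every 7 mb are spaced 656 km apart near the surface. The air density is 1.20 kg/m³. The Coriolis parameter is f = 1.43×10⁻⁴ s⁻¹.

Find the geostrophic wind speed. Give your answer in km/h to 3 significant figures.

22.4 km/h

Pressure gradient: |∂P/∂n| = 700 Pa / 656000 m = 1.07×10⁻³ Pa/m
Geostrophic balance (pressure-gradient force = Coriolis force):
V_g = (1/(fρ)) |∂P/∂n| = 1.07×10⁻³ / (1.43×10⁻⁴ × 1.20) = 6.22 m/s
Converting: 6.22 m/s × 3.6 = 22.4 km/h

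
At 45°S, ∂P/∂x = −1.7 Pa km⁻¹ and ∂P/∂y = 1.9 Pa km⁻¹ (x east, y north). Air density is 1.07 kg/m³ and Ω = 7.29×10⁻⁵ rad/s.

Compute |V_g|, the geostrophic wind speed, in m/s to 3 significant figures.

Coriolis parameter at 45°S:
f = 2Ω sin φ = 2 × 7.29×10⁻⁵ × sin 45° = 1.03×10⁻⁴ s⁻¹
In the Southern Hemisphere f is negative: f = −1.03×10⁻⁴ s⁻¹.
Component geostrophic relations (x east, y north):
u_g = −(1/(fρ)) ∂P/∂y,  v_g = (1/(fρ)) ∂P/∂x
u_g = −(1.9×10⁻³)/(−1.03×10⁻⁴ × 1.07) = 17.2 m/s;  v_g = (−1.7×10⁻³)/(−1.03×10⁻⁴ × 1.07) = 15.4 m/s
|V_g| = √(u_g² + v_g²) = 23.1 m/s

23.1 m/s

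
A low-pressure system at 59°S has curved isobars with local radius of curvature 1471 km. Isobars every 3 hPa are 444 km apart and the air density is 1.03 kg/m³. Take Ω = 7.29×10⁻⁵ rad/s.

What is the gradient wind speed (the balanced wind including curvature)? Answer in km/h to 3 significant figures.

Coriolis parameter at 59°S:
f = 2Ω sin φ = 2 × 7.29×10⁻⁵ × sin 59° = 1.25×10⁻⁴ s⁻¹
Pressure gradient: |∂P/∂n| = 300 Pa / 444000 m = 6.76×10⁻⁴ Pa/m
Geostrophic speed: V_g = |∂P/∂n|/(fρ) = 6.76×10⁻⁴/(1.25×10⁻⁴ × 1.03) = 5.25 m/s
Around a low, centrifugal force acts outward with Coriolis, so pressure-gradient force balances both:
(1/ρ)|∂P/∂n| = fV + V²/R  →  V² + fR·V − fR·V_g = 0
With fR = 1.25×10⁻⁴ × 1471×10³ m = 184 m/s:
V = [−fR + √((fR)² + 4 fR V_g)]/2 = [−184 + √(184² + 4×184×5.25)]/2 = 5.11 m/s
Subgeostrophic (V < V_g = 5.25 m/s), as expected around a low.
Converting: 5.11 m/s × 3.6 = 18.4 km/h

18.4 km/h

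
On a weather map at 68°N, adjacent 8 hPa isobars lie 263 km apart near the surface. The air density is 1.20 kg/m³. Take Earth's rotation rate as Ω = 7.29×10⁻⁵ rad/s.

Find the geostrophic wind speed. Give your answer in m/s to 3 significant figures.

18.8 m/s

Coriolis parameter at 68°N:
f = 2Ω sin φ = 2 × 7.29×10⁻⁵ × sin 68° = 1.35×10⁻⁴ s⁻¹
Pressure gradient: |∂P/∂n| = 800 Pa / 263000 m = 3.04×10⁻³ Pa/m
Geostrophic balance (pressure-gradient force = Coriolis force):
V_g = (1/(fρ)) |∂P/∂n| = 3.04×10⁻³ / (1.35×10⁻⁴ × 1.20) = 18.8 m/s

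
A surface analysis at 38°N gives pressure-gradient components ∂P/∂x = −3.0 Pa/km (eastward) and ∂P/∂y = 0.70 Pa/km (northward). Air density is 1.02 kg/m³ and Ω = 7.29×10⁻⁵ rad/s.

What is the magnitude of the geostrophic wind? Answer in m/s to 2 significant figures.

Coriolis parameter at 38°N:
f = 2Ω sin φ = 2 × 7.29×10⁻⁵ × sin 38° = 8.98×10⁻⁵ s⁻¹
Component geostrophic relations (x east, y north):
u_g = −(1/(fρ)) ∂P/∂y,  v_g = (1/(fρ)) ∂P/∂x
u_g = −(0.70×10⁻³)/(8.98×10⁻⁵ × 1.02) = −7.65 m/s;  v_g = (−3.0×10⁻³)/(8.98×10⁻⁵ × 1.02) = −32.8 m/s
|V_g| = √(u_g² + v_g²) = 33.6 m/s

34 m/s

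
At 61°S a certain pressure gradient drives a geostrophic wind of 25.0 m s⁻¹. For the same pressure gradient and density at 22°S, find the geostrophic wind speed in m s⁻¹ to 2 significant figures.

With the same pressure gradient and density, V_g ∝ 1/f ∝ 1/sin φ.
V₂ = V₁ · sin φ₁ / sin φ₂ = 25.0 × sin 61° / sin 22°
V₂ = 25.0 × 0.8746/0.3746 = 58 m s⁻¹

58 m s⁻¹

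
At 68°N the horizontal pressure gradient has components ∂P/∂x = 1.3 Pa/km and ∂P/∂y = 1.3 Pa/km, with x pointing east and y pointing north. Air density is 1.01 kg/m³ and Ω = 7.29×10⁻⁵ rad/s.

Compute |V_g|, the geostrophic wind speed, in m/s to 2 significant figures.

13 m/s

Coriolis parameter at 68°N:
f = 2Ω sin φ = 2 × 7.29×10⁻⁵ × sin 68° = 1.35×10⁻⁴ s⁻¹
Component geostrophic relations (x east, y north):
u_g = −(1/(fρ)) ∂P/∂y,  v_g = (1/(fρ)) ∂P/∂x
u_g = −(1.3×10⁻³)/(1.35×10⁻⁴ × 1.01) = −9.52 m/s;  v_g = (1.3×10⁻³)/(1.35×10⁻⁴ × 1.01) = 9.52 m/s
|V_g| = √(u_g² + v_g²) = 13.5 m/s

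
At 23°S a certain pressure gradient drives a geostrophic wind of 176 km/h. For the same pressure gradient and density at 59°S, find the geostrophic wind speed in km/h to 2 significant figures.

80 km/h

With the same pressure gradient and density, V_g ∝ 1/f ∝ 1/sin φ.
V₂ = V₁ · sin φ₁ / sin φ₂ = 176 × sin 23° / sin 59°
V₂ = 176 × 0.3907/0.8572 = 80 km/h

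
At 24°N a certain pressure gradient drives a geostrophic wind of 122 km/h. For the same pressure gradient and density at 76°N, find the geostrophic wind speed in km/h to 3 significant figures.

With the same pressure gradient and density, V_g ∝ 1/f ∝ 1/sin φ.
V₂ = V₁ · sin φ₁ / sin φ₂ = 122 × sin 24° / sin 76°
V₂ = 122 × 0.4067/0.9703 = 51.1 km/h

51.1 km/h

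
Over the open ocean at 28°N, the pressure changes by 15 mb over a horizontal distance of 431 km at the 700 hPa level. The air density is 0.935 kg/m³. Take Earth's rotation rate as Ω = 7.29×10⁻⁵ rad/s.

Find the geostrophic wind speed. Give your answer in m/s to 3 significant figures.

Coriolis parameter at 28°N:
f = 2Ω sin φ = 2 × 7.29×10⁻⁵ × sin 28° = 6.84×10⁻⁵ s⁻¹
Pressure gradient: |∂P/∂n| = 1500 Pa / 431000 m = 3.48×10⁻³ Pa/m
Geostrophic balance (pressure-gradient force = Coriolis force):
V_g = (1/(fρ)) |∂P/∂n| = 3.48×10⁻³ / (6.84×10⁻⁵ × 0.935) = 54.4 m/s

54.4 m/s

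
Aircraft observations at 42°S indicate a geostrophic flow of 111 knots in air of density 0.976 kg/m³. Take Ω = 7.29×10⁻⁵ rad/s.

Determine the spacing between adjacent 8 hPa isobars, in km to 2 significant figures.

Coriolis parameter at 42°S:
f = 2Ω sin φ = 2 × 7.29×10⁻⁵ × sin 42° = 9.76×10⁻⁵ s⁻¹
Wind speed in SI: 111 knots = 57.1 m/s
Geostrophic balance rearranged: |∂P/∂n| = f ρ V_g
|∂P/∂n| = 9.76×10⁻⁵ × 0.976 × 57.1 = 5.44×10⁻³ Pa/m
Isobar spacing: Δn = ΔP/|∂P/∂n| = 800 Pa / 5.44×10⁻³ Pa/m = 147133 m ≈ 150 km

150 km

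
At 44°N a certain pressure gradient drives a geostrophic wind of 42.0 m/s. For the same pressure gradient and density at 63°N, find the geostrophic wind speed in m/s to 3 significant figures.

With the same pressure gradient and density, V_g ∝ 1/f ∝ 1/sin φ.
V₂ = V₁ · sin φ₁ / sin φ₂ = 42.0 × sin 44° / sin 63°
V₂ = 42.0 × 0.6947/0.8910 = 32.7 m/s

32.7 m/s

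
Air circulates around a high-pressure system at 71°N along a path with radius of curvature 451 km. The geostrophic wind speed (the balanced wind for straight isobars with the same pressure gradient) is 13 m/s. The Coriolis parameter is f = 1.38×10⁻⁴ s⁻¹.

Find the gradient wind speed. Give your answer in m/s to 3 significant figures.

18.5 m/s

Around a high, pressure-gradient force acts outward with centrifugal, so Coriolis balances both:
fV = (1/ρ)|∂P/∂n| + V²/R  →  V² − fR·V + fR·V_g = 0
With fR = 1.38×10⁻⁴ × 451×10³ m = 62.2 m/s:
V = [fR − √((fR)² − 4 fR V_g)]/2 = [62.2 − √(62.2² − 4×62.2×13)]/2 = 18.5 m/s
Supergeostrophic (V > V_g = 13 m/s), as expected around a high.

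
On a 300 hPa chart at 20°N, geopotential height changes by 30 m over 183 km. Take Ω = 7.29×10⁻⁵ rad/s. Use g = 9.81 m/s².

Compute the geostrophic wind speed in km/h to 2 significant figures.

Coriolis parameter at 20°N:
f = 2Ω sin φ = 2 × 7.29×10⁻⁵ × sin 20° = 4.99×10⁻⁵ s⁻¹
Height gradient: |∂Z/∂n| = 30 m / 183000 m = 1.64×10⁻⁴
On a pressure surface, geostrophic balance gives V_g = (g/f)|∂Z/∂n|:
V_g = 9.81 × 1.64×10⁻⁴ / 4.99×10⁻⁵ = 32.3 m/s
Converting: 32.3 m/s × 3.6 = 120 km/h

120 km/h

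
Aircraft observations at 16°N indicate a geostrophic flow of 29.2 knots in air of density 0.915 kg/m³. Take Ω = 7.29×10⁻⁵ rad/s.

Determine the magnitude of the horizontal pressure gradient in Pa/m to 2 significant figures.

Coriolis parameter at 16°N:
f = 2Ω sin φ = 2 × 7.29×10⁻⁵ × sin 16° = 4.02×10⁻⁵ s⁻¹
Wind speed in SI: 29.2 knots = 15.0 m/s
Geostrophic balance rearranged: |∂P/∂n| = f ρ V_g
|∂P/∂n| = 4.02×10⁻⁵ × 0.915 × 15.0 = 5.52×10⁻⁴ Pa/m

5.5×10⁻⁴ Pa/m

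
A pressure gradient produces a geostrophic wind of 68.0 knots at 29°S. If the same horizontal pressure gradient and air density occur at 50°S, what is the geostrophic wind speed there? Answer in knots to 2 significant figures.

With the same pressure gradient and density, V_g ∝ 1/f ∝ 1/sin φ.
V₂ = V₁ · sin φ₁ / sin φ₂ = 68.0 × sin 29° / sin 50°
V₂ = 68.0 × 0.4848/0.7660 = 43 knots

43 knots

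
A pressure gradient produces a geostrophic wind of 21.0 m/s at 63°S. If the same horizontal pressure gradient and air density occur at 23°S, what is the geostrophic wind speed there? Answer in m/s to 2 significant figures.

48 m/s

With the same pressure gradient and density, V_g ∝ 1/f ∝ 1/sin φ.
V₂ = V₁ · sin φ₁ / sin φ₂ = 21.0 × sin 63° / sin 23°
V₂ = 21.0 × 0.8910/0.3907 = 48 m/s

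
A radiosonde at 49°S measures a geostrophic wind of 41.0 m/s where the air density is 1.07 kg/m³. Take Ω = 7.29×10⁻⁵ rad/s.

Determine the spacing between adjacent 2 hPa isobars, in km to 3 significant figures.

41.4 km

Coriolis parameter at 49°S:
f = 2Ω sin φ = 2 × 7.29×10⁻⁵ × sin 49° = 1.10×10⁻⁴ s⁻¹
Geostrophic balance rearranged: |∂P/∂n| = f ρ V_g
|∂P/∂n| = 1.10×10⁻⁴ × 1.07 × 41.0 = 4.83×10⁻³ Pa/m
Isobar spacing: Δn = ΔP/|∂P/∂n| = 200 Pa / 4.83×10⁻³ Pa/m = 41431 m ≈ 41.4 km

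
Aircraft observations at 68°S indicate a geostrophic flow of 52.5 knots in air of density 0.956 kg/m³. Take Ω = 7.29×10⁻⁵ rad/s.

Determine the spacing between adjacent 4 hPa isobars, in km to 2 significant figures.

Coriolis parameter at 68°S:
f = 2Ω sin φ = 2 × 7.29×10⁻⁵ × sin 68° = 1.35×10⁻⁴ s⁻¹
Wind speed in SI: 52.5 knots = 27.0 m/s
Geostrophic balance rearranged: |∂P/∂n| = f ρ V_g
|∂P/∂n| = 1.35×10⁻⁴ × 0.956 × 27.0 = 3.49×10⁻³ Pa/m
Isobar spacing: Δn = ΔP/|∂P/∂n| = 400 Pa / 3.49×10⁻³ Pa/m = 114599 m ≈ 110 km

110 km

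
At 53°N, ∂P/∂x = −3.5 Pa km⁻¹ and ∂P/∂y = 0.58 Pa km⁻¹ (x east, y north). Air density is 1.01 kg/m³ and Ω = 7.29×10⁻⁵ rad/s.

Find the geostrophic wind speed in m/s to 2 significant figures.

Coriolis parameter at 53°N:
f = 2Ω sin φ = 2 × 7.29×10⁻⁵ × sin 53° = 1.16×10⁻⁴ s⁻¹
Component geostrophic relations (x east, y north):
u_g = −(1/(fρ)) ∂P/∂y,  v_g = (1/(fρ)) ∂P/∂x
u_g = −(0.58×10⁻³)/(1.16×10⁻⁴ × 1.01) = −4.93 m/s;  v_g = (−3.5×10⁻³)/(1.16×10⁻⁴ × 1.01) = −29.8 m/s
|V_g| = √(u_g² + v_g²) = 30.2 m/s

30 m/s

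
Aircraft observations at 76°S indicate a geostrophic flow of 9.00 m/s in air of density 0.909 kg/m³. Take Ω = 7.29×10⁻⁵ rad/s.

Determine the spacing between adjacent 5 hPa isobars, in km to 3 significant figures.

432 km

Coriolis parameter at 76°S:
f = 2Ω sin φ = 2 × 7.29×10⁻⁵ × sin 76° = 1.41×10⁻⁴ s⁻¹
Geostrophic balance rearranged: |∂P/∂n| = f ρ V_g
|∂P/∂n| = 1.41×10⁻⁴ × 0.909 × 9.00 = 1.16×10⁻³ Pa/m
Isobar spacing: Δn = ΔP/|∂P/∂n| = 500 Pa / 1.16×10⁻³ Pa/m = 432018 m ≈ 432 km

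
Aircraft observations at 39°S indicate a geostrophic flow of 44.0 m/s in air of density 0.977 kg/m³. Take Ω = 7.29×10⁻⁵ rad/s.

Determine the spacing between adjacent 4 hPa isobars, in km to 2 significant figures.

Coriolis parameter at 39°S:
f = 2Ω sin φ = 2 × 7.29×10⁻⁵ × sin 39° = 9.18×10⁻⁵ s⁻¹
Geostrophic balance rearranged: |∂P/∂n| = f ρ V_g
|∂P/∂n| = 9.18×10⁻⁵ × 0.977 × 44.0 = 3.94×10⁻³ Pa/m
Isobar spacing: Δn = ΔP/|∂P/∂n| = 400 Pa / 3.94×10⁻³ Pa/m = 101411 m ≈ 100 km

100 km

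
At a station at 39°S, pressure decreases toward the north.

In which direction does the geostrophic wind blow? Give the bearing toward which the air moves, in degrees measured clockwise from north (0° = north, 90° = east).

The pressure-gradient force points toward the north (bearing 000°).
Geostrophic balance: in the Southern Hemisphere the Coriolis force deflects motion to the left, so the geostrophic wind blows 90° to the left of the pressure-gradient force (low pressure on the right).
Rotating 000° by 90° counterclockwise gives 270° — the wind blows toward the west.

270°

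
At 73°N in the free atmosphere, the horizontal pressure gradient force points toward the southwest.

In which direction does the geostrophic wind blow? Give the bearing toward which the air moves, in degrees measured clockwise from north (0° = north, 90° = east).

The pressure-gradient force points toward the southwest (bearing 225°).
Geostrophic balance: in the Northern Hemisphere the Coriolis force deflects motion to the right, so the geostrophic wind blows 90° to the right of the pressure-gradient force (low pressure on the left).
Rotating 225° by 90° clockwise gives 315° — the wind blows toward the northwest.

315°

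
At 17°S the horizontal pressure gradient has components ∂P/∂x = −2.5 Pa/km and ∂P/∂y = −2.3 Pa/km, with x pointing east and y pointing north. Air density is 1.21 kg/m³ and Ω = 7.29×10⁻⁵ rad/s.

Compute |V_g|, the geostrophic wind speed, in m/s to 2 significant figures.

Coriolis parameter at 17°S:
f = 2Ω sin φ = 2 × 7.29×10⁻⁵ × sin 17° = 4.26×10⁻⁵ s⁻¹
In the Southern Hemisphere f is negative: f = −4.26×10⁻⁵ s⁻¹.
Component geostrophic relations (x east, y north):
u_g = −(1/(fρ)) ∂P/∂y,  v_g = (1/(fρ)) ∂P/∂x
u_g = −(−2.3×10⁻³)/(−4.26×10⁻⁵ × 1.21) = −44.6 m/s;  v_g = (−2.5×10⁻³)/(−4.26×10⁻⁵ × 1.21) = 48.5 m/s
|V_g| = √(u_g² + v_g²) = 65.9 m/s

66 m/s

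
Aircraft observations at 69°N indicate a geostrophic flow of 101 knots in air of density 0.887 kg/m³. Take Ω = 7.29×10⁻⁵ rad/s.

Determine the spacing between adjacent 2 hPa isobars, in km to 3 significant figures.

Coriolis parameter at 69°N:
f = 2Ω sin φ = 2 × 7.29×10⁻⁵ × sin 69° = 1.36×10⁻⁴ s⁻¹
Wind speed in SI: 101 knots = 52.0 m/s
Geostrophic balance rearranged: |∂P/∂n| = f ρ V_g
|∂P/∂n| = 1.36×10⁻⁴ × 0.887 × 52.0 = 6.27×10⁻³ Pa/m
Isobar spacing: Δn = ΔP/|∂P/∂n| = 200 Pa / 6.27×10⁻³ Pa/m = 31881 m ≈ 31.9 km

31.9 km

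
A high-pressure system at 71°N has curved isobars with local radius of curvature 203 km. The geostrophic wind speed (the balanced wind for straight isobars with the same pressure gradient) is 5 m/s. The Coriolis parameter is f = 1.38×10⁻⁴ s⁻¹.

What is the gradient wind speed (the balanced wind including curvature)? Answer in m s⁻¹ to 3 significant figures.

Around a high, pressure-gradient force acts outward with centrifugal, so Coriolis balances both:
fV = (1/ρ)|∂P/∂n| + V²/R  →  V² − fR·V + fR·V_g = 0
With fR = 1.38×10⁻⁴ × 203×10³ m = 28.0 m/s:
V = [fR − √((fR)² − 4 fR V_g)]/2 = [28.0 − √(28.0² − 4×28.0×5)]/2 = 6.52 m/s
Supergeostrophic (V > V_g = 5 m/s), as expected around a high.

6.52 m s⁻¹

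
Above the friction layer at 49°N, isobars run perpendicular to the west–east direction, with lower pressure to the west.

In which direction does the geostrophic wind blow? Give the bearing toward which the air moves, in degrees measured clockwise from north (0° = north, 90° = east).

000°

The pressure-gradient force points toward the west (bearing 270°).
Geostrophic balance: in the Northern Hemisphere the Coriolis force deflects motion to the right, so the geostrophic wind blows 90° to the right of the pressure-gradient force (low pressure on the left).
Rotating 270° by 90° clockwise gives 000° — the wind blows toward the north.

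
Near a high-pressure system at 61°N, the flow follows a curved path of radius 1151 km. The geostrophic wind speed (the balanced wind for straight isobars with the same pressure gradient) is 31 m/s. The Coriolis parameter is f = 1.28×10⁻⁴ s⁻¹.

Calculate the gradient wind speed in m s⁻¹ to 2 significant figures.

44 m s⁻¹

Around a high, pressure-gradient force acts outward with centrifugal, so Coriolis balances both:
fV = (1/ρ)|∂P/∂n| + V²/R  →  V² − fR·V + fR·V_g = 0
With fR = 1.28×10⁻⁴ × 1151×10³ m = 147 m/s:
V = [fR − √((fR)² − 4 fR V_g)]/2 = [147 − √(147² − 4×147×31)]/2 = 44.4 m/s
Supergeostrophic (V > V_g = 31 m/s), as expected around a high.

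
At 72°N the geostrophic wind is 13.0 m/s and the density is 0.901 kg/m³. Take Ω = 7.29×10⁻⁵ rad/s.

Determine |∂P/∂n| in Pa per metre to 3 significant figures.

1.62×10⁻³ Pa/m

Coriolis parameter at 72°N:
f = 2Ω sin φ = 2 × 7.29×10⁻⁵ × sin 72° = 1.39×10⁻⁴ s⁻¹
Geostrophic balance rearranged: |∂P/∂n| = f ρ V_g
|∂P/∂n| = 1.39×10⁻⁴ × 0.901 × 13.0 = 1.62×10⁻³ Pa/m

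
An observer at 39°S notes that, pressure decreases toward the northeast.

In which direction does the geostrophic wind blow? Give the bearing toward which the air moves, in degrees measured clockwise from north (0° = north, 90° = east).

The pressure-gradient force points toward the northeast (bearing 045°).
Geostrophic balance: in the Southern Hemisphere the Coriolis force deflects motion to the left, so the geostrophic wind blows 90° to the left of the pressure-gradient force (low pressure on the right).
Rotating 045° by 90° counterclockwise gives 315° — the wind blows toward the northwest.

315°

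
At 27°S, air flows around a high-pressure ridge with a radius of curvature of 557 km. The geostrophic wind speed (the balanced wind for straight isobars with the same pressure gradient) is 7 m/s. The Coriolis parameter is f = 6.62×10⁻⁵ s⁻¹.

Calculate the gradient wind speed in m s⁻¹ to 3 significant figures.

Around a high, pressure-gradient force acts outward with centrifugal, so Coriolis balances both:
fV = (1/ρ)|∂P/∂n| + V²/R  →  V² − fR·V + fR·V_g = 0
With fR = 6.62×10⁻⁵ × 557×10³ m = 36.9 m/s:
V = [fR − √((fR)² − 4 fR V_g)]/2 = [36.9 − √(36.9² − 4×36.9×7)]/2 = 9.39 m/s
Supergeostrophic (V > V_g = 7 m/s), as expected around a high.

9.39 m s⁻¹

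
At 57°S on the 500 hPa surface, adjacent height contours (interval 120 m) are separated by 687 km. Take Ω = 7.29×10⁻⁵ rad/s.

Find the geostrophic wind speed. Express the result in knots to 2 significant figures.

27 knots

Coriolis parameter at 57°S:
f = 2Ω sin φ = 2 × 7.29×10⁻⁵ × sin 57° = 1.22×10⁻⁴ s⁻¹
Height gradient: |∂Z/∂n| = 120 m / 687000 m = 1.75×10⁻⁴
On a pressure surface, geostrophic balance gives V_g = (g/f)|∂Z/∂n|:
V_g = 9.81 × 1.75×10⁻⁴ / 1.22×10⁻⁴ = 14.0 m/s
Converting: 14.0 m/s × 1.944 = 27 knots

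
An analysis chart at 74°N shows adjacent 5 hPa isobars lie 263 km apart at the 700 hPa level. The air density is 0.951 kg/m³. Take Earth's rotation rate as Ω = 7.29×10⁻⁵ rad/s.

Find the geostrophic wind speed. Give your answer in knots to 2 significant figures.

28 knots

Coriolis parameter at 74°N:
f = 2Ω sin φ = 2 × 7.29×10⁻⁵ × sin 74° = 1.40×10⁻⁴ s⁻¹
Pressure gradient: |∂P/∂n| = 500 Pa / 263000 m = 1.90×10⁻³ Pa/m
Geostrophic balance (pressure-gradient force = Coriolis force):
V_g = (1/(fρ)) |∂P/∂n| = 1.90×10⁻³ / (1.40×10⁻⁴ × 0.951) = 14.3 m/s
Converting: 14.3 m/s × 1.944 = 28 knots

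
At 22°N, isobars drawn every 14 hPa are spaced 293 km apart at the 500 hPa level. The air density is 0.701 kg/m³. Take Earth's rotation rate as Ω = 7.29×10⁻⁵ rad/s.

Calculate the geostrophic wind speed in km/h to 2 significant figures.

450 km/h

Coriolis parameter at 22°N:
f = 2Ω sin φ = 2 × 7.29×10⁻⁵ × sin 22° = 5.46×10⁻⁵ s⁻¹
Pressure gradient: |∂P/∂n| = 1400 Pa / 293000 m = 4.78×10⁻³ Pa/m
Geostrophic balance (pressure-gradient force = Coriolis force):
V_g = (1/(fρ)) |∂P/∂n| = 4.78×10⁻³ / (5.46×10⁻⁵ × 0.701) = 125 m/s
Converting: 125 m/s × 3.6 = 450 km/h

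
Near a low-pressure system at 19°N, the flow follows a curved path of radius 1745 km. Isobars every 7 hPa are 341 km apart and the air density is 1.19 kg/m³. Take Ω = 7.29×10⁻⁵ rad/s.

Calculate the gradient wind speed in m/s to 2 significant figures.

27 m/s

Coriolis parameter at 19°N:
f = 2Ω sin φ = 2 × 7.29×10⁻⁵ × sin 19° = 4.75×10⁻⁵ s⁻¹
Pressure gradient: |∂P/∂n| = 700 Pa / 341000 m = 2.05×10⁻³ Pa/m
Geostrophic speed: V_g = |∂P/∂n|/(fρ) = 2.05×10⁻³/(4.75×10⁻⁵ × 1.19) = 36.3 m/s
Around a low, centrifugal force acts outward with Coriolis, so pressure-gradient force balances both:
(1/ρ)|∂P/∂n| = fV + V²/R  →  V² + fR·V − fR·V_g = 0
With fR = 4.75×10⁻⁵ × 1745×10³ m = 82.8 m/s:
V = [−fR + √((fR)² + 4 fR V_g)]/2 = [−82.8 + √(82.8² + 4×82.8×36.3)]/2 = 27.3 m/s
Subgeostrophic (V < V_g = 36.3 m/s), as expected around a low.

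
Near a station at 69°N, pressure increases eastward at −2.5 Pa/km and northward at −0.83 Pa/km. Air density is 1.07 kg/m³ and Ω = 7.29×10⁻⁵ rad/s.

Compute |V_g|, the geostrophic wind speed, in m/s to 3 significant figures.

Coriolis parameter at 69°N:
f = 2Ω sin φ = 2 × 7.29×10⁻⁵ × sin 69° = 1.36×10⁻⁴ s⁻¹
Component geostrophic relations (x east, y north):
u_g = −(1/(fρ)) ∂P/∂y,  v_g = (1/(fρ)) ∂P/∂x
u_g = −(−0.83×10⁻³)/(1.36×10⁻⁴ × 1.07) = 5.70 m/s;  v_g = (−2.5×10⁻³)/(1.36×10⁻⁴ × 1.07) = −17.2 m/s
|V_g| = √(u_g² + v_g²) = 18.1 m/s

18.1 m/s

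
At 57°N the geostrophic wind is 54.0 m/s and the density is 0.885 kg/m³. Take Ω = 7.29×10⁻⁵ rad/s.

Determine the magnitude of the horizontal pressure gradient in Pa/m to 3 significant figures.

Coriolis parameter at 57°N:
f = 2Ω sin φ = 2 × 7.29×10⁻⁵ × sin 57° = 1.22×10⁻⁴ s⁻¹
Geostrophic balance rearranged: |∂P/∂n| = f ρ V_g
|∂P/∂n| = 1.22×10⁻⁴ × 0.885 × 54.0 = 5.84×10⁻³ Pa/m

5.84×10⁻³ Pa/m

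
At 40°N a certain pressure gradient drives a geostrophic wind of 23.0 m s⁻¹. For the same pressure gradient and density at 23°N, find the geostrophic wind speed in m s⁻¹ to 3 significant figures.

With the same pressure gradient and density, V_g ∝ 1/f ∝ 1/sin φ.
V₂ = V₁ · sin φ₁ / sin φ₂ = 23.0 × sin 40° / sin 23°
V₂ = 23.0 × 0.6428/0.3907 = 37.8 m s⁻¹

37.8 m s⁻¹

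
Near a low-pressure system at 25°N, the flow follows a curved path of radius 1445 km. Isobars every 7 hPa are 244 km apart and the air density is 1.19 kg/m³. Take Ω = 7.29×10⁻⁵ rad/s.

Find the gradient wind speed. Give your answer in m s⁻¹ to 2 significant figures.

29 m s⁻¹

Coriolis parameter at 25°N:
f = 2Ω sin φ = 2 × 7.29×10⁻⁵ × sin 25° = 6.16×10⁻⁵ s⁻¹
Pressure gradient: |∂P/∂n| = 700 Pa / 244000 m = 2.87×10⁻³ Pa/m
Geostrophic speed: V_g = |∂P/∂n|/(fρ) = 2.87×10⁻³/(6.16×10⁻⁵ × 1.19) = 39.1 m/s
Around a low, centrifugal force acts outward with Coriolis, so pressure-gradient force balances both:
(1/ρ)|∂P/∂n| = fV + V²/R  →  V² + fR·V − fR·V_g = 0
With fR = 6.16×10⁻⁵ × 1445×10³ m = 89.0 m/s:
V = [−fR + √((fR)² + 4 fR V_g)]/2 = [−89.0 + √(89.0² + 4×89.0×39.1)]/2 = 29.4 m/s
Subgeostrophic (V < V_g = 39.1 m/s), as expected around a low.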